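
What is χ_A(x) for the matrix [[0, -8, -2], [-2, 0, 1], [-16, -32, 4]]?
χ_A(x) = (x - 4)^2(x + 4)

xI - A = [[x, 8, 2], [2, x, -1], [16, 32, x - 4]].

Expanding det(xI - A) along the first row:
det(xI - A) = + (x)·det([[x, -1], [32, x - 4]]) - (8)·det([[2, -1], [16, x - 4]]) + (2)·det([[2, x], [16, 32]]).

Evaluating gives χ_A(x) = x^3 - 4x^2 - 16x + 64 = (x - 4)^2(x + 4).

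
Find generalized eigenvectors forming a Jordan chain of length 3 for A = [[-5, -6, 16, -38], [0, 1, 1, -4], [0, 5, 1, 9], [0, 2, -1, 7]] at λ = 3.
v_1 = [[1, -1, 5, 2]]^T, v_2 = [[2, -1, 3, 1]]^T, v_3 = [[0, 1, -2, -1]]^T

We seek v_1 ∈ ker((A - 3I)^3) \ ker((A - 3I)^2), then set v_{i+1} = (A - 3I) v_i.

One such chain is v_1 = [[1, -1, 5, 2]]^T, v_2 = [[2, -1, 3, 1]]^T, v_3 = [[0, 1, -2, -1]]^T. Check: (A - 3I) v_3 = [[0, 0, 0, 0]]^T = 0.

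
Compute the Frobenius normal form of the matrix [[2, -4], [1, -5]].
R = [[0, 6], [1, -3]]

The invariant factors of A (the non-unit diagonal entries of the Smith normal form of xI - A over ℚ[x]) are x^2 + 3x - 6, each dividing the next. The characteristic polynomial is their product, x^2 + 3x - 6.

The rational canonical form is the block-diagonal matrix of companion matrices C(f_i):
R = [[0, 6], [1, -3]].

Note the characteristic polynomial does not split into linear factors over ℚ, so A has no Jordan form over ℚ; the rational canonical form exists over any field.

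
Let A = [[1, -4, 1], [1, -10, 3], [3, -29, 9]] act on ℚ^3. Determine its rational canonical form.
The invariant factors of A (the non-unit diagonal entries of the Smith normal form of xI - A over ℚ[x]) are (x - 1)^2(x + 2), each dividing the next. The characteristic polynomial is their product, (x - 1)^2(x + 2).

The rational canonical form is the block-diagonal matrix of companion matrices C(f_i):
R = [[0, 0, -2], [1, 0, 3], [0, 1, 0]].

R = [[0, 0, -2], [1, 0, 3], [0, 1, 0]]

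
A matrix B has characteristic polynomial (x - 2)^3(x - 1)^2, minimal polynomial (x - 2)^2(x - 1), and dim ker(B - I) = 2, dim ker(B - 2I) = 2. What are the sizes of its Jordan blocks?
Jordan blocks: (1, 1), (1, 1), (2, 2), (2, 1)

λ = 1: algebraic multiplicity 2 (exponent in χ_B), largest block size 1 (exponent in m_B), 2 blocks (geometric multiplicity). These force block sizes [1, 1].
λ = 2: algebraic multiplicity 3 (exponent in χ_B), largest block size 2 (exponent in m_B), 2 blocks (geometric multiplicity). These force block sizes [2, 1].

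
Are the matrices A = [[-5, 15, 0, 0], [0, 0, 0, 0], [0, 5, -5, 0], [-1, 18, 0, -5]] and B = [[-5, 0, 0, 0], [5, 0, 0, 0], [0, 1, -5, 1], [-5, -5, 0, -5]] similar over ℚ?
Two matrices over a field are similar if and only if they have the same invariant factors.

Both A and B have characteristic polynomial x(x + 5)^3 and minimal polynomial x(x + 5)^2. Computing further, both have invariant factors x + 5, x(x + 5)^2. Hence A and B are similar.

Yes.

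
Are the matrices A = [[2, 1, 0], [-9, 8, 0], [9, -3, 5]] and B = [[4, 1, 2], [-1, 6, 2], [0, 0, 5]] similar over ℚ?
Yes.

Two matrices over a field are similar if and only if they have the same invariant factors.

Both A and B have characteristic polynomial (x - 5)^3 and minimal polynomial (x - 5)^2. Computing further, both have invariant factors x - 5, (x - 5)^2. Hence A and B are similar.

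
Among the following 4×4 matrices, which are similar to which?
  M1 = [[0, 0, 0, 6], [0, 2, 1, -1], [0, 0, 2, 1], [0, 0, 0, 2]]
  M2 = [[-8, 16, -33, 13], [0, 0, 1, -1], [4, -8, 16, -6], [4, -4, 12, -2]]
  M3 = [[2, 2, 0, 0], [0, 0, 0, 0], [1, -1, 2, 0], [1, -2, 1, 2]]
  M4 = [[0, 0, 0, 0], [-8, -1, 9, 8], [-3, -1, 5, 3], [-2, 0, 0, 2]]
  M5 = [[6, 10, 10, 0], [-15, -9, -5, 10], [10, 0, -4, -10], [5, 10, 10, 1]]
3 classes: {M1, M3, M4}, {M2}, {M5}

Characteristic polynomials: χ_{M1} = x(x - 2)^3, χ_{M2} = x(x - 2)^3, χ_{M3} = x(x - 2)^3, χ_{M4} = x(x - 2)^3, χ_{M5} = (x - 1)^2(x + 4)^2.

{M1, M3, M4}: invariant factors x(x - 2)^3.

{M2}: invariant factors x - 2, x(x - 2)^2.

{M5}: invariant factors (x - 1)(x + 4), (x - 1)(x + 4).

Matrices are similar if and only if their invariant-factor lists agree; the partition into similarity classes is {M1, M3, M4}, {M2}, {M5}.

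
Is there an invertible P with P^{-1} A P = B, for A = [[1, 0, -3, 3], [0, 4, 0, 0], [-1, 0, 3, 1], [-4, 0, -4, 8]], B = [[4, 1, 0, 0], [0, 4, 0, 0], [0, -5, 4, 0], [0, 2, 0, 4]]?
Yes.

Two matrices over a field are similar if and only if they have the same invariant factors.

Both A and B have characteristic polynomial (x - 4)^4 and minimal polynomial (x - 4)^2. Computing further, both have invariant factors x - 4, x - 4, (x - 4)^2. Hence A and B are similar.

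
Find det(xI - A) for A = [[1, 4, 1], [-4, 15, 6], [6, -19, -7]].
χ_A(x) = (x - 3)^3

xI - A = [[x - 1, -4, -1], [4, x - 15, -6], [-6, 19, x + 7]].

Expanding det(xI - A) along the first row:
det(xI - A) = + (x - 1)·det([[x - 15, -6], [19, x + 7]]) - (-4)·det([[4, -6], [-6, x + 7]]) + (-1)·det([[4, x - 15], [-6, 19]]).

Evaluating gives χ_A(x) = x^3 - 9x^2 + 27x - 27 = (x - 3)^3.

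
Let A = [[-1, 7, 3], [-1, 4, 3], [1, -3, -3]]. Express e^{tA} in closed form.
e^{tA} = [[-3*t^2/2 - t + 1, t*(6*t + 7), 3*t*(3*t + 2)/2], [-t, 4*t + 1, 3*t], [t*(2 - t)/2, t*(2*t - 3), 3*t^2/2 - 3*t + 1]]

A has Jordan form J = [[0, 1, 0], [0, 0, 1], [0, 0, 0]] with A = PJP^{-1}, so e^{tA} = P e^{tJ} P^{-1}.

For a Jordan block J_k(λ), e^{tJ_k(λ)} = e^{λt} · (I + tN + t^2 N^2/2! + ... + t^{k-1} N^{k-1}/(k-1)!) where N is the nilpotent superdiagonal part.

Assembling the blocks and conjugating back gives the entries of e^{tA} as shown above.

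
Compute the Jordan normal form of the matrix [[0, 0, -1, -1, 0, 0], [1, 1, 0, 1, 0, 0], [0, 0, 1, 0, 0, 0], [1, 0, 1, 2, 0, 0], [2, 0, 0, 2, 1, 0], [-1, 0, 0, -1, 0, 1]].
J = [[1, 1, 0, 0, 0, 0], [0, 1, 0, 0, 0, 0], [0, 0, 1, 1, 0, 0], [0, 0, 0, 1, 0, 0], [0, 0, 0, 0, 1, 0], [0, 0, 0, 0, 0, 1]]

The characteristic polynomial is det(xI - A) = (x - 1)^6, so the eigenvalues are 1 (algebraic multiplicity 6).

For λ = 1: rank(A - I) = 2, rank((A - I)^2) = 0. The eigenspace has dimension 6 - 2 = 4, so there are 4 Jordan blocks; the rank sequence gives block sizes [2, 2, 1, 1].

Assembling the blocks gives the Jordan form J above.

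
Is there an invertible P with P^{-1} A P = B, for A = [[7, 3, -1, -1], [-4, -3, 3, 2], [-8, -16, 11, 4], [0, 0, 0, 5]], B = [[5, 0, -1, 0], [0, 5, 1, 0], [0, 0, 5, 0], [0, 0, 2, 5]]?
No.

Both have characteristic polynomial (x - 5)^4, but the minimal polynomial of A is (x - 5)^3 while the minimal polynomial of B is (x - 5)^2. The minimal polynomial is a similarity invariant, so A and B are not similar.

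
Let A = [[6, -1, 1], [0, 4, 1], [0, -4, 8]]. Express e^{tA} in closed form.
A has Jordan form J = [[6, 1, 0], [0, 6, 1], [0, 0, 6]] with A = PJP^{-1}, so e^{tA} = P e^{tJ} P^{-1}.

For a Jordan block J_k(λ), e^{tJ_k(λ)} = e^{λt} · (I + tN + t^2 N^2/2! + ... + t^{k-1} N^{k-1}/(k-1)!) where N is the nilpotent superdiagonal part.

Assembling the blocks and conjugating back gives the entries of e^{tA} as shown above.

e^{tA} = [[e^{6*t}, t*(-t - 1)*e^{6*t}, t*(t + 2)*e^{6*t}/2], [0, (1 - 2*t)*e^{6*t}, t*e^{6*t}], [0, -4*t*e^{6*t}, (2*t + 1)*e^{6*t}]]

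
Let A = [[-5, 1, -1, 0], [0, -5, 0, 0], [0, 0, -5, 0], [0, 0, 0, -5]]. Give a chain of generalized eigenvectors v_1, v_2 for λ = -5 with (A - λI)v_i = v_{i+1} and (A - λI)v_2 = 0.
We seek v_1 ∈ ker((A + 5I)^2) \ ker(A + 5I), then set v_{i+1} = (A + 5I) v_i.

One such chain is v_1 = [[0, -3, -4, 2]]^T, v_2 = [[1, 0, 0, 0]]^T. Check: (A + 5I) v_2 = [[0, 0, 0, 0]]^T = 0.

v_1 = [[0, -3, -4, 2]]^T, v_2 = [[1, 0, 0, 0]]^T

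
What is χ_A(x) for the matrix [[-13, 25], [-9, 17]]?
xI - A = [[x + 13, -25], [9, x - 17]].

Expanding det(xI - A) along the first row:
det(xI - A) = + (x + 13)·det([[x - 17]]) - (-25)·det([[9]]).

Evaluating gives χ_A(x) = x^2 - 4x + 4 = (x - 2)^2.

χ_A(x) = (x - 2)^2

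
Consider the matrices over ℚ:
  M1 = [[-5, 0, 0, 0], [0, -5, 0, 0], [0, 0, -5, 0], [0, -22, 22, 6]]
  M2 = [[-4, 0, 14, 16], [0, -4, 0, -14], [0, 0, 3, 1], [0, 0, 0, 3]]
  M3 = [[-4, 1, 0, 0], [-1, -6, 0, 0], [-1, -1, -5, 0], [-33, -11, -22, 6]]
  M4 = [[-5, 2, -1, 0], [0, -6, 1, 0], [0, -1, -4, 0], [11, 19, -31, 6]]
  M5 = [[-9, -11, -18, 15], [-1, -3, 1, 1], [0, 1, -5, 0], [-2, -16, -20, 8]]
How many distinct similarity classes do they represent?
Characteristic polynomials: χ_{M1} = (x - 6)(x + 5)^3, χ_{M2} = (x - 3)^2(x + 4)^2, χ_{M3} = (x - 6)(x + 5)^3, χ_{M4} = (x - 6)(x + 5)^3, χ_{M5} = (x - 6)(x + 5)^3.

{M1}: invariant factors x + 5, x + 5, (x - 6)(x + 5).

{M2}: invariant factors x + 4, (x - 3)^2(x + 4).

{M3}: invariant factors x + 5, (x - 6)(x + 5)^2.

{M4, M5}: invariant factors (x - 6)(x + 5)^3.

Matrices are similar if and only if their invariant-factor lists agree; the partition into similarity classes is {M1}, {M2}, {M3}, {M4, M5}.

4 classes: {M1}, {M2}, {M3}, {M4, M5}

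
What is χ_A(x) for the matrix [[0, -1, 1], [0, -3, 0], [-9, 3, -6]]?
χ_A(x) = (x + 3)^3

xI - A = [[x, 1, -1], [0, x + 3, 0], [9, -3, x + 6]].

Expanding det(xI - A) along the first row:
det(xI - A) = + (x)·det([[x + 3, 0], [-3, x + 6]]) - (1)·det([[0, 0], [9, x + 6]]) + (-1)·det([[0, x + 3], [9, -3]]).

Evaluating gives χ_A(x) = x^3 + 9x^2 + 27x + 27 = (x + 3)^3.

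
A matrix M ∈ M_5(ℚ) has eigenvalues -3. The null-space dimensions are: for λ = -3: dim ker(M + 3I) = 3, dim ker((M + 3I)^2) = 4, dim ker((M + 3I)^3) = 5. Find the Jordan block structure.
Jordan blocks: (-3, 3), (-3, 1), (-3, 1)

λ = -3: successive nullity increments [3, 1, 1] count blocks of size ≥ k; block sizes are [3, 1, 1].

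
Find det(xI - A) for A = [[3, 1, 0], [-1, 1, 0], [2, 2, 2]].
xI - A = [[x - 3, -1, 0], [1, x - 1, 0], [-2, -2, x - 2]].

Expanding det(xI - A) along the first row:
det(xI - A) = + (x - 3)·det([[x - 1, 0], [-2, x - 2]]) - (-1)·det([[1, 0], [-2, x - 2]]) + (0)·det([[1, x - 1], [-2, -2]]).

Evaluating gives χ_A(x) = x^3 - 6x^2 + 12x - 8 = (x - 2)^3.

χ_A(x) = (x - 2)^3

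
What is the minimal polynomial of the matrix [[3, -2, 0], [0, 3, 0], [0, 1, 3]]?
The characteristic polynomial factors as (x - 3)^3. The minimal polynomial is ∏(x - λ)^{k_λ} where k_λ is the size of the largest Jordan block at λ.

For λ = 3: rank(A - 3I) = 1, and the largest Jordan block has size 2 (the smallest k with rank((A - 3I)^k) = rank((A - 3I)^(k+1))).

So m_A(x) = (x - 3)^2.

m_A(x) = (x - 3)^2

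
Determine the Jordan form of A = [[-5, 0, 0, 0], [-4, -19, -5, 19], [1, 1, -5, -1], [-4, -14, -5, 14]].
J = [[-5, 1, 0, 0], [0, -5, 0, 0], [0, 0, -5, 0], [0, 0, 0, 0]]

The characteristic polynomial is det(xI - A) = x(x + 5)^3, so the eigenvalues are -5 (algebraic multiplicity 3), 0 (algebraic multiplicity 1).

For λ = -5: rank(A + 5I) = 2, rank((A + 5I)^2) = 1. The eigenspace has dimension 4 - 2 = 2, so there are 2 Jordan blocks; the rank sequence gives block sizes [2, 1].

For λ = 0: algebraic multiplicity 1 gives one 1×1 block.

Assembling the blocks gives the Jordan form J above.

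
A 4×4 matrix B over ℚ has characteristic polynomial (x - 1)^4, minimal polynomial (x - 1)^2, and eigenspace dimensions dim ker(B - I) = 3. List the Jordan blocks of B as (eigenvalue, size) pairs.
λ = 1: algebraic multiplicity 4 (exponent in χ_B), largest block size 2 (exponent in m_B), 3 blocks (geometric multiplicity). These force block sizes [2, 1, 1].

Jordan blocks: (1, 2), (1, 1), (1, 1)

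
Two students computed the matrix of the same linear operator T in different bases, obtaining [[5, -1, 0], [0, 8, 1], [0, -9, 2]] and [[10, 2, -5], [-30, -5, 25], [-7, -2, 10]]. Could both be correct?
Yes.

Two matrices over a field are similar if and only if they have the same invariant factors.

Both A and B have characteristic polynomial (x - 5)^3 and minimal polynomial (x - 5)^3. Computing further, both have invariant factors (x - 5)^3. Hence A and B are similar.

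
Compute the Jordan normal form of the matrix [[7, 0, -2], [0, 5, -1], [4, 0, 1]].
J = [[3, 0, 0], [0, 5, 1], [0, 0, 5]]

The characteristic polynomial is det(xI - A) = (x - 5)^2(x - 3), so the eigenvalues are 3 (algebraic multiplicity 1), 5 (algebraic multiplicity 2).

For λ = 3: algebraic multiplicity 1 gives one 1×1 block.

For λ = 5: rank(A - 5I) = 2, rank((A - 5I)^2) = 1. The eigenspace has dimension 3 - 2 = 1, so there is 1 Jordan block; the rank sequence gives block sizes [2].

Assembling the blocks gives the Jordan form J above.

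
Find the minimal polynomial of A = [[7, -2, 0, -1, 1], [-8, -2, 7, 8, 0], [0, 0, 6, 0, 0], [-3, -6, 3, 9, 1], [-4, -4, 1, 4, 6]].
The characteristic polynomial factors as (x - 6)^4(x - 2). The minimal polynomial is ∏(x - λ)^{k_λ} where k_λ is the size of the largest Jordan block at λ.

For λ = 2: rank(A - 2I) = 4, and the largest Jordan block has size 1 (the smallest k with rank((A - 2I)^k) = rank((A - 2I)^(k+1))).
For λ = 6: rank(A - 6I) = 3, and the largest Jordan block has size 2 (the smallest k with rank((A - 6I)^k) = rank((A - 6I)^(k+1))).

So m_A(x) = (x - 6)^2(x - 2).

m_A(x) = (x - 6)^2(x - 2)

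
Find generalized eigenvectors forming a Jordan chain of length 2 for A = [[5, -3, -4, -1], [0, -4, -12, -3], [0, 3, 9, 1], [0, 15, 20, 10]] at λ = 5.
v_1 = [[0, 0, 0, -1]]^T, v_2 = [[1, 3, -1, -5]]^T

We seek v_1 ∈ ker((A - 5I)^2) \ ker(A - 5I), then set v_{i+1} = (A - 5I) v_i.

One such chain is v_1 = [[0, 0, 0, -1]]^T, v_2 = [[1, 3, -1, -5]]^T. Check: (A - 5I) v_2 = [[0, 0, 0, 0]]^T = 0.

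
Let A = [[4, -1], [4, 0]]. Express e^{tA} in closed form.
A has Jordan form J = [[2, 1], [0, 2]] with A = PJP^{-1}, so e^{tA} = P e^{tJ} P^{-1}.

For a Jordan block J_k(λ), e^{tJ_k(λ)} = e^{λt} · (I + tN + t^2 N^2/2! + ... + t^{k-1} N^{k-1}/(k-1)!) where N is the nilpotent superdiagonal part.

Assembling the blocks and conjugating back gives the entries of e^{tA} as shown above.

e^{tA} = [[(2*t + 1)*e^{2*t}, -t*e^{2*t}], [4*t*e^{2*t}, (1 - 2*t)*e^{2*t}]]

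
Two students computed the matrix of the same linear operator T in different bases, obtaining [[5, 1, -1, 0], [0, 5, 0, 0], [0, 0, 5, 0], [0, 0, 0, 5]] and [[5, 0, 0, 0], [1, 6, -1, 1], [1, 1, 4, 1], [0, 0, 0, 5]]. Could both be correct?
Yes.

Two matrices over a field are similar if and only if they have the same invariant factors.

Both A and B have characteristic polynomial (x - 5)^4 and minimal polynomial (x - 5)^2. Computing further, both have invariant factors x - 5, x - 5, (x - 5)^2. Hence A and B are similar.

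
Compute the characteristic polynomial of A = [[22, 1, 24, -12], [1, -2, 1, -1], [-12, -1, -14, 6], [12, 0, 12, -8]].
xI - A = [[x - 22, -1, -24, 12], [-1, x + 2, -1, 1], [12, 1, x + 14, -6], [-12, 0, -12, x + 8]].

Expanding det(xI - A) along the first row:
det(xI - A) = + (x - 22)·det([[x + 2, -1, 1], [1, x + 14, -6], [0, -12, x + 8]]) - (-1)·det([[-1, -1, 1], [12, x + 14, -6], [-12, -12, x + 8]]) + (-24)·det([[-1, x + 2, 1], [12, 1, -6], [-12, 0, x + 8]]) - (12)·det([[-1, x + 2, -1], [12, 1, x + 14], [-12, 0, -12]]).

Evaluating gives χ_A(x) = x^4 + 2x^3 - 12x^2 - 40x - 32 = (x - 4)(x + 2)^3.

χ_A(x) = (x - 4)(x + 2)^3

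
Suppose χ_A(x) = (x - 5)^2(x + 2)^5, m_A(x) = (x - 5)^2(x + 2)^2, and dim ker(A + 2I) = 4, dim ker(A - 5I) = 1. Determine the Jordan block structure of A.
λ = -2: algebraic multiplicity 5 (exponent in χ_A), largest block size 2 (exponent in m_A), 4 blocks (geometric multiplicity). These force block sizes [2, 1, 1, 1].
λ = 5: algebraic multiplicity 2 (exponent in χ_A), largest block size 2 (exponent in m_A), 1 block (geometric multiplicity). This forces block sizes [2].

Jordan blocks: (-2, 2), (-2, 1), (-2, 1), (-2, 1), (5, 2)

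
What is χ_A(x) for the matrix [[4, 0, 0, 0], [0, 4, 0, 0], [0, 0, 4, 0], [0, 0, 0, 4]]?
xI - A = [[x - 4, 0, 0, 0], [0, x - 4, 0, 0], [0, 0, x - 4, 0], [0, 0, 0, x - 4]].

Expanding det(xI - A) along the first row:
det(xI - A) = + (x - 4)·det([[x - 4, 0, 0], [0, x - 4, 0], [0, 0, x - 4]]) - (0)·det([[0, 0, 0], [0, x - 4, 0], [0, 0, x - 4]]) + (0)·det([[0, x - 4, 0], [0, 0, 0], [0, 0, x - 4]]) - (0)·det([[0, x - 4, 0], [0, 0, x - 4], [0, 0, 0]]).

Evaluating gives χ_A(x) = x^4 - 16x^3 + 96x^2 - 256x + 256 = (x - 4)^4.

χ_A(x) = (x - 4)^4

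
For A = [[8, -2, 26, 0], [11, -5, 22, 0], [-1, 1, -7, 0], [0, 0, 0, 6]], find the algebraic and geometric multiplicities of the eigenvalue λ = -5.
The characteristic polynomial is (x - 6)^2(x + 5)^2, so the factor x + 5 appears with exponent 2: the algebraic multiplicity is 2.

rank(A + 5I) = 3, so the eigenspace has dimension 4 - 3 = 1: the geometric multiplicity is 1.

Since 1 < 2, A is not diagonalizable.

algebraic multiplicity 2, geometric multiplicity 1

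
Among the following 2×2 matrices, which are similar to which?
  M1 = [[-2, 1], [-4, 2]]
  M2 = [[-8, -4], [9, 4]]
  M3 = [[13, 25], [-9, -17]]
2 classes: {M1}, {M2, M3}

Characteristic polynomials: χ_{M1} = x^2, χ_{M2} = (x + 2)^2, χ_{M3} = (x + 2)^2.

{M1}: invariant factors x^2.

{M2, M3}: invariant factors (x + 2)^2.

Matrices are similar if and only if their invariant-factor lists agree; the partition into similarity classes is {M1}, {M2, M3}.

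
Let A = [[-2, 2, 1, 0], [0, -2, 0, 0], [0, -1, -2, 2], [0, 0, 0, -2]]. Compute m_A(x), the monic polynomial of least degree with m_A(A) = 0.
The characteristic polynomial factors as (x + 2)^4. The minimal polynomial is ∏(x - λ)^{k_λ} where k_λ is the size of the largest Jordan block at λ.

For λ = -2: rank(A + 2I) = 2, and the largest Jordan block has size 3 (the smallest k with rank((A + 2I)^k) = rank((A + 2I)^(k+1))).

So m_A(x) = (x + 2)^3.

m_A(x) = (x + 2)^3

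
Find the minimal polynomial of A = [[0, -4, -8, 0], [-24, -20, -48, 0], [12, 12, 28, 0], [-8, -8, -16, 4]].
m_A(x) = x(x - 4)

The characteristic polynomial factors as x(x - 4)^3. The minimal polynomial is ∏(x - λ)^{k_λ} where k_λ is the size of the largest Jordan block at λ.

For λ = 0: rank(A) = 3, and the largest Jordan block has size 1 (the smallest k with rank(A^k) = rank(A^(k+1))).
For λ = 4: rank(A - 4I) = 1, and the largest Jordan block has size 1 (the smallest k with rank((A - 4I)^k) = rank((A - 4I)^(k+1))).

So m_A(x) = x(x - 4).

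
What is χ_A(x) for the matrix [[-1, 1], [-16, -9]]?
χ_A(x) = (x + 5)^2

xI - A = [[x + 1, -1], [16, x + 9]].

Expanding det(xI - A) along the first row:
det(xI - A) = + (x + 1)·det([[x + 9]]) - (-1)·det([[16]]).

Evaluating gives χ_A(x) = x^2 + 10x + 25 = (x + 5)^2.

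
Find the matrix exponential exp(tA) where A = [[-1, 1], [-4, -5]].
e^{tA} = [[(2*t + 1)*e^{-3*t}, t*e^{-3*t}], [-4*t*e^{-3*t}, (1 - 2*t)*e^{-3*t}]]

A has Jordan form J = [[-3, 1], [0, -3]] with A = PJP^{-1}, so e^{tA} = P e^{tJ} P^{-1}.

For a Jordan block J_k(λ), e^{tJ_k(λ)} = e^{λt} · (I + tN + t^2 N^2/2! + ... + t^{k-1} N^{k-1}/(k-1)!) where N is the nilpotent superdiagonal part.

Assembling the blocks and conjugating back gives the entries of e^{tA} as shown above.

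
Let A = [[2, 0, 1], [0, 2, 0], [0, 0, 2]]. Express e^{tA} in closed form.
e^{tA} = [[e^{2*t}, 0, t*e^{2*t}], [0, e^{2*t}, 0], [0, 0, e^{2*t}]]

A has Jordan form J = [[2, 1, 0], [0, 2, 0], [0, 0, 2]] with A = PJP^{-1}, so e^{tA} = P e^{tJ} P^{-1}.

For a Jordan block J_k(λ), e^{tJ_k(λ)} = e^{λt} · (I + tN + t^2 N^2/2! + ... + t^{k-1} N^{k-1}/(k-1)!) where N is the nilpotent superdiagonal part.

Assembling the blocks and conjugating back gives the entries of e^{tA} as shown above.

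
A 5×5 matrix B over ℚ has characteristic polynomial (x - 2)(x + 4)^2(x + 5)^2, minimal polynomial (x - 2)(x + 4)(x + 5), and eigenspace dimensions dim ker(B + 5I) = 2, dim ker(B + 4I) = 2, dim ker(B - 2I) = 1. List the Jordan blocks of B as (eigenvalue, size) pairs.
λ = -5: algebraic multiplicity 2 (exponent in χ_B), largest block size 1 (exponent in m_B), 2 blocks (geometric multiplicity). These force block sizes [1, 1].
λ = -4: algebraic multiplicity 2 (exponent in χ_B), largest block size 1 (exponent in m_B), 2 blocks (geometric multiplicity). These force block sizes [1, 1].
λ = 2: algebraic multiplicity 1 (exponent in χ_B), largest block size 1 (exponent in m_B), 1 block (geometric multiplicity). This forces block sizes [1].

Jordan blocks: (-5, 1), (-5, 1), (-4, 1), (-4, 1), (2, 1)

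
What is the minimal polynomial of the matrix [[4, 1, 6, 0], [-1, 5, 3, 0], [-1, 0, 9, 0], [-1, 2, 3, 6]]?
The characteristic polynomial factors as (x - 6)^4. The minimal polynomial is ∏(x - λ)^{k_λ} where k_λ is the size of the largest Jordan block at λ.

For λ = 6: rank(A - 6I) = 2, and the largest Jordan block has size 3 (the smallest k with rank((A - 6I)^k) = rank((A - 6I)^(k+1))).

So m_A(x) = (x - 6)^3.

m_A(x) = (x - 6)^3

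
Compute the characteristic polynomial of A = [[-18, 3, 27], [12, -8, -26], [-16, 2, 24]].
xI - A = [[x + 18, -3, -27], [-12, x + 8, 26], [16, -2, x - 24]].

Expanding det(xI - A) along the first row:
det(xI - A) = + (x + 18)·det([[x + 8, 26], [-2, x - 24]]) - (-3)·det([[-12, 26], [16, x - 24]]) + (-27)·det([[-12, x + 8], [16, -2]]).

Evaluating gives χ_A(x) = x^3 + 2x^2 - 32x - 96 = (x - 6)(x + 4)^2.

χ_A(x) = (x - 6)(x + 4)^2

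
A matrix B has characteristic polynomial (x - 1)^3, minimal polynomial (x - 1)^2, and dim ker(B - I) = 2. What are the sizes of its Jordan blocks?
Jordan blocks: (1, 2), (1, 1)

λ = 1: algebraic multiplicity 3 (exponent in χ_B), largest block size 2 (exponent in m_B), 2 blocks (geometric multiplicity). These force block sizes [2, 1].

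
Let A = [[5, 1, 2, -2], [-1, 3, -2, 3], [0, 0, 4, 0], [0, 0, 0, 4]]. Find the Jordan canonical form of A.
J = [[4, 1, 0, 0], [0, 4, 1, 0], [0, 0, 4, 0], [0, 0, 0, 4]]

The characteristic polynomial is det(xI - A) = (x - 4)^4, so the eigenvalues are 4 (algebraic multiplicity 4).

For λ = 4: rank(A - 4I) = 2, rank((A - 4I)^2) = 1, rank((A - 4I)^3) = 0. The eigenspace has dimension 4 - 2 = 2, so there are 2 Jordan blocks; the rank sequence gives block sizes [3, 1].

Assembling the blocks gives the Jordan form J above.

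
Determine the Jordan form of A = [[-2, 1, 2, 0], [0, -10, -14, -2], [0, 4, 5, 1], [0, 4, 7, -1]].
The characteristic polynomial is det(xI - A) = (x + 2)^4, so the eigenvalues are -2 (algebraic multiplicity 4).

For λ = -2: rank(A + 2I) = 2, rank((A + 2I)^2) = 0. The eigenspace has dimension 4 - 2 = 2, so there are 2 Jordan blocks; the rank sequence gives block sizes [2, 2].

Assembling the blocks gives the Jordan form J above.

J = [[-2, 1, 0, 0], [0, -2, 0, 0], [0, 0, -2, 1], [0, 0, 0, -2]]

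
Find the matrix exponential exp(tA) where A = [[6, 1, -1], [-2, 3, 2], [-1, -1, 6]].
A has Jordan form J = [[5, 1, 0], [0, 5, 0], [0, 0, 5]] with A = PJP^{-1}, so e^{tA} = P e^{tJ} P^{-1}.

For a Jordan block J_k(λ), e^{tJ_k(λ)} = e^{λt} · (I + tN + t^2 N^2/2! + ... + t^{k-1} N^{k-1}/(k-1)!) where N is the nilpotent superdiagonal part.

Assembling the blocks and conjugating back gives the entries of e^{tA} as shown above.

e^{tA} = [[(t + 1)*e^{5*t}, t*e^{5*t}, -t*e^{5*t}], [-2*t*e^{5*t}, (1 - 2*t)*e^{5*t}, 2*t*e^{5*t}], [-t*e^{5*t}, -t*e^{5*t}, (t + 1)*e^{5*t}]]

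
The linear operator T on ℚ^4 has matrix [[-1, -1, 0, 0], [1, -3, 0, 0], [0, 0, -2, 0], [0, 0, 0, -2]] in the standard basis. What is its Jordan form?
The characteristic polynomial is det(xI - A) = (x + 2)^4, so the eigenvalues are -2 (algebraic multiplicity 4).

For λ = -2: rank(A + 2I) = 1, rank((A + 2I)^2) = 0. The eigenspace has dimension 4 - 1 = 3, so there are 3 Jordan blocks; the rank sequence gives block sizes [2, 1, 1].

Assembling the blocks gives the Jordan form J above.

J = [[-2, 1, 0, 0], [0, -2, 0, 0], [0, 0, -2, 0], [0, 0, 0, -2]]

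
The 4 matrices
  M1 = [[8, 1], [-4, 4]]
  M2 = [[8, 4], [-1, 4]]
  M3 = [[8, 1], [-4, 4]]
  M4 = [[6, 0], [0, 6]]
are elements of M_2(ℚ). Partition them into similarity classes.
2 classes: {M1, M2, M3}, {M4}

Characteristic polynomials: χ_{M1} = (x - 6)^2, χ_{M2} = (x - 6)^2, χ_{M3} = (x - 6)^2, χ_{M4} = (x - 6)^2.

{M1, M2, M3}: invariant factors (x - 6)^2.

{M4}: invariant factors x - 6, x - 6.

Matrices are similar if and only if their invariant-factor lists agree; the partition into similarity classes is {M1, M2, M3}, {M4}.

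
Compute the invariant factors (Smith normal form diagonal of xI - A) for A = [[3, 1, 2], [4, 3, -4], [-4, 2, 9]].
x - 5, (x - 5)^2

The Jordan structure of A has elementary divisors (x - 5)^2, (x - 5). Arranging the block sizes at each eigenvalue in decreasing order and taking row products gives the invariant factors.

Invariant factors (smallest first, each dividing the next): x - 5, (x - 5)^2.

Check: the last factor (x - 5)^2 is the minimal polynomial, and the product (x - 5)^3 is the characteristic polynomial.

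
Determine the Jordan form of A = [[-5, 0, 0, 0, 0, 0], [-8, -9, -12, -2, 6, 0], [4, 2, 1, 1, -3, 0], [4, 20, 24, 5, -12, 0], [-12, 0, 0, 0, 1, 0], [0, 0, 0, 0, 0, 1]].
J = [[-5, 0, 0, 0, 0, 0], [0, -5, 0, 0, 0, 0], [0, 0, 1, 1, 0, 0], [0, 0, 0, 1, 0, 0], [0, 0, 0, 0, 1, 0], [0, 0, 0, 0, 0, 1]]

The characteristic polynomial is det(xI - A) = (x - 1)^4(x + 5)^2, so the eigenvalues are -5 (algebraic multiplicity 2), 1 (algebraic multiplicity 4).

For λ = -5: rank(A + 5I) = 4. The eigenspace has dimension 6 - 4 = 2, so there are 2 Jordan blocks; the rank sequence gives block sizes [1, 1].

For λ = 1: rank(A - I) = 3, rank((A - I)^2) = 2. The eigenspace has dimension 6 - 3 = 3, so there are 3 Jordan blocks; the rank sequence gives block sizes [2, 1, 1].

Assembling the blocks gives the Jordan form J above.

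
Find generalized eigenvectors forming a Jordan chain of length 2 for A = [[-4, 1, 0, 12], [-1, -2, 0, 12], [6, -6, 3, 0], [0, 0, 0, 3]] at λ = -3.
We seek v_1 ∈ ker((A + 3I)^2) \ ker(A + 3I), then set v_{i+1} = (A + 3I) v_i.

One such chain is v_1 = [[0, 1, 1, 0]]^T, v_2 = [[1, 1, 0, 0]]^T. Check: (A + 3I) v_2 = [[0, 0, 0, 0]]^T = 0.

v_1 = [[0, 1, 1, 0]]^T, v_2 = [[1, 1, 0, 0]]^T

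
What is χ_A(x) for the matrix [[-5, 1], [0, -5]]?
xI - A = [[x + 5, -1], [0, x + 5]].

Expanding det(xI - A) along the first row:
det(xI - A) = + (x + 5)·det([[x + 5]]) - (-1)·det([[0]]).

Evaluating gives χ_A(x) = x^2 + 10x + 25 = (x + 5)^2.

χ_A(x) = (x + 5)^2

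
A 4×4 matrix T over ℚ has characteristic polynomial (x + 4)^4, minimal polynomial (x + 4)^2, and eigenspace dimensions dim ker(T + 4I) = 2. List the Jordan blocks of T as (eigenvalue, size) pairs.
λ = -4: algebraic multiplicity 4 (exponent in χ_T), largest block size 2 (exponent in m_T), 2 blocks (geometric multiplicity). These force block sizes [2, 2].

Jordan blocks: (-4, 2), (-4, 2)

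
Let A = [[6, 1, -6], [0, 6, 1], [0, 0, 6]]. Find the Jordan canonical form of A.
J = [[6, 1, 0], [0, 6, 1], [0, 0, 6]]

The characteristic polynomial is det(xI - A) = (x - 6)^3, so the eigenvalues are 6 (algebraic multiplicity 3).

For λ = 6: rank(A - 6I) = 2, rank((A - 6I)^2) = 1, rank((A - 6I)^3) = 0. The eigenspace has dimension 3 - 2 = 1, so there is 1 Jordan block; the rank sequence gives block sizes [3].

Assembling the blocks gives the Jordan form J above.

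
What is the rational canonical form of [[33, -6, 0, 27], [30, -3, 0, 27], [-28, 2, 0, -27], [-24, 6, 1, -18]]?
The invariant factors of A (the non-unit diagonal entries of the Smith normal form of xI - A over ℚ[x]) are x - 3, (x - 3)^3, each dividing the next. The characteristic polynomial is their product, (x - 3)^4.

The rational canonical form is the block-diagonal matrix of companion matrices C(f_i):
R = [[3, 0, 0, 0], [0, 0, 0, 27], [0, 1, 0, -27], [0, 0, 1, 9]].

R = [[3, 0, 0, 0], [0, 0, 0, 27], [0, 1, 0, -27], [0, 0, 1, 9]]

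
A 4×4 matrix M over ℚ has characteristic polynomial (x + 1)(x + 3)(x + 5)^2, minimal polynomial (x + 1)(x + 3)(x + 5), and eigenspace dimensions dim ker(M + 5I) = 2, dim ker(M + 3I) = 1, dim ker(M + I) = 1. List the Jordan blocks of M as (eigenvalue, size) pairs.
Jordan blocks: (-5, 1), (-5, 1), (-3, 1), (-1, 1)

λ = -5: algebraic multiplicity 2 (exponent in χ_M), largest block size 1 (exponent in m_M), 2 blocks (geometric multiplicity). These force block sizes [1, 1].
λ = -3: algebraic multiplicity 1 (exponent in χ_M), largest block size 1 (exponent in m_M), 1 block (geometric multiplicity). This forces block sizes [1].
λ = -1: algebraic multiplicity 1 (exponent in χ_M), largest block size 1 (exponent in m_M), 1 block (geometric multiplicity). This forces block sizes [1].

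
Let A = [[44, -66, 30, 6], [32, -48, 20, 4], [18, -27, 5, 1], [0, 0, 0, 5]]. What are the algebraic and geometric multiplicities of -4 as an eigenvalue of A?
algebraic multiplicity 1, geometric multiplicity 1

The characteristic polynomial is x(x - 5)^2(x + 4), so the factor x + 4 appears with exponent 1: the algebraic multiplicity is 1.

rank(A + 4I) = 3, so the eigenspace has dimension 4 - 3 = 1: the geometric multiplicity is 1.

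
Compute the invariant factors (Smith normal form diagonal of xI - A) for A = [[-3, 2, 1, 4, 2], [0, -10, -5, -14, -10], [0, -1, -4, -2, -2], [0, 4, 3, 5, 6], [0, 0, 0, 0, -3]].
The Jordan structure of A has elementary divisors (x + 3)^3, (x + 3), (x + 3). Arranging the block sizes at each eigenvalue in decreasing order and taking row products gives the invariant factors.

Invariant factors (smallest first, each dividing the next): x + 3, x + 3, (x + 3)^3.

Check: the last factor (x + 3)^3 is the minimal polynomial, and the product (x + 3)^5 is the characteristic polynomial.

x + 3, x + 3, (x + 3)^3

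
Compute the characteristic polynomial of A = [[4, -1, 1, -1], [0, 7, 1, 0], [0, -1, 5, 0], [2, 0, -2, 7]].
χ_A(x) = (x - 6)^3(x - 5)

xI - A = [[x - 4, 1, -1, 1], [0, x - 7, -1, 0], [0, 1, x - 5, 0], [-2, 0, 2, x - 7]].

Expanding det(xI - A) along the first row:
det(xI - A) = + (x - 4)·det([[x - 7, -1, 0], [1, x - 5, 0], [0, 2, x - 7]]) - (1)·det([[0, -1, 0], [0, x - 5, 0], [-2, 2, x - 7]]) + (-1)·det([[0, x - 7, 0], [0, 1, 0], [-2, 0, x - 7]]) - (1)·det([[0, x - 7, -1], [0, 1, x - 5], [-2, 0, 2]]).

Evaluating gives χ_A(x) = x^4 - 23x^3 + 198x^2 - 756x + 1080 = (x - 6)^3(x - 5).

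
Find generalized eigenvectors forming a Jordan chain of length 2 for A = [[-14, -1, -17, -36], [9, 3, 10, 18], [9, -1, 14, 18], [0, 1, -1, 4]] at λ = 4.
v_1 = [[1, -2, -1, 0]]^T, v_2 = [[1, 1, 1, -1]]^T

We seek v_1 ∈ ker((A - 4I)^2) \ ker(A - 4I), then set v_{i+1} = (A - 4I) v_i.

One such chain is v_1 = [[1, -2, -1, 0]]^T, v_2 = [[1, 1, 1, -1]]^T. Check: (A - 4I) v_2 = [[0, 0, 0, 0]]^T = 0.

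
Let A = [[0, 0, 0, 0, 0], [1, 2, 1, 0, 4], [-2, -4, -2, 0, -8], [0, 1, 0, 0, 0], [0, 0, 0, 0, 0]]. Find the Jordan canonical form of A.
The characteristic polynomial is det(xI - A) = x^5, so the eigenvalues are 0 (algebraic multiplicity 5).

For λ = 0: rank(A) = 2, rank(A^2) = 1, rank(A^3) = 0. The eigenspace has dimension 5 - 2 = 3, so there are 3 Jordan blocks; the rank sequence gives block sizes [3, 1, 1].

Assembling the blocks gives the Jordan form J above.

J = [[0, 1, 0, 0, 0], [0, 0, 1, 0, 0], [0, 0, 0, 0, 0], [0, 0, 0, 0, 0], [0, 0, 0, 0, 0]]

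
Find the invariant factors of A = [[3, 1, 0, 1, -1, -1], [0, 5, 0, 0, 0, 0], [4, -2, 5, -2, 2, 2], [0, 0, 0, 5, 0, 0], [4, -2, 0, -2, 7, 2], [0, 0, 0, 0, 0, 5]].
The Jordan structure of A has elementary divisors (x - 5)^2, (x - 5), (x - 5), (x - 5), (x - 5). Arranging the block sizes at each eigenvalue in decreasing order and taking row products gives the invariant factors.

Invariant factors (smallest first, each dividing the next): x - 5, x - 5, x - 5, x - 5, (x - 5)^2.

Check: the last factor (x - 5)^2 is the minimal polynomial, and the product (x - 5)^6 is the characteristic polynomial.

x - 5, x - 5, x - 5, x - 5, (x - 5)^2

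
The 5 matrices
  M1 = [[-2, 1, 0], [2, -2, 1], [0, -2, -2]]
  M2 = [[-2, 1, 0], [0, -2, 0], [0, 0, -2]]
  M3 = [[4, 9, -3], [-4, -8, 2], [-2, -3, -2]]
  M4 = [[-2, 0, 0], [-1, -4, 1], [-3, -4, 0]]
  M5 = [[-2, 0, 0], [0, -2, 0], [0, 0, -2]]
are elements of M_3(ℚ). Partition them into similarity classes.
Characteristic polynomials: χ_{M1} = (x + 2)^3, χ_{M2} = (x + 2)^3, χ_{M3} = (x + 2)^3, χ_{M4} = (x + 2)^3, χ_{M5} = (x + 2)^3.

{M1, M3, M4}: invariant factors (x + 2)^3.

{M2}: invariant factors x + 2, (x + 2)^2.

{M5}: invariant factors x + 2, x + 2, x + 2.

Matrices are similar if and only if their invariant-factor lists agree; the partition into similarity classes is {M1, M3, M4}, {M2}, {M5}.

3 classes: {M1, M3, M4}, {M2}, {M5}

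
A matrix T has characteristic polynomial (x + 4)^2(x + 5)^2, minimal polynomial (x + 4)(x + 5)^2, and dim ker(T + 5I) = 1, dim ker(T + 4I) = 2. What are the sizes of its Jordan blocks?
λ = -5: algebraic multiplicity 2 (exponent in χ_T), largest block size 2 (exponent in m_T), 1 block (geometric multiplicity). This forces block sizes [2].
λ = -4: algebraic multiplicity 2 (exponent in χ_T), largest block size 1 (exponent in m_T), 2 blocks (geometric multiplicity). These force block sizes [1, 1].

Jordan blocks: (-5, 2), (-4, 1), (-4, 1)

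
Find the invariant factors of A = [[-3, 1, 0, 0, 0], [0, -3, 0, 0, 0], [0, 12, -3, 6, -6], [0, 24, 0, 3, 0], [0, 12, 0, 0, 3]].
The Jordan structure of A has elementary divisors (x + 3)^2, (x + 3), (x - 3), (x - 3). Arranging the block sizes at each eigenvalue in decreasing order and taking row products gives the invariant factors.

Invariant factors (smallest first, each dividing the next): (x - 3)(x + 3), (x - 3)(x + 3)^2.

Check: the last factor (x - 3)(x + 3)^2 is the minimal polynomial, and the product (x - 3)^2(x + 3)^3 is the characteristic polynomial.

(x - 3)(x + 3), (x - 3)(x + 3)^2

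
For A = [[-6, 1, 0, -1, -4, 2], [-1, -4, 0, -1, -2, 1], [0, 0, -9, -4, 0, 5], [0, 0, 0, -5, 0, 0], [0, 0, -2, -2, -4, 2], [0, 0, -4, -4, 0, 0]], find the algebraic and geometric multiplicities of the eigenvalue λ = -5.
algebraic multiplicity 4, geometric multiplicity 3

The characteristic polynomial is (x + 4)^2(x + 5)^4, so the factor x + 5 appears with exponent 4: the algebraic multiplicity is 4.

rank(A + 5I) = 3, so the eigenspace has dimension 6 - 3 = 3: the geometric multiplicity is 3.

Since 3 < 4, A is not diagonalizable.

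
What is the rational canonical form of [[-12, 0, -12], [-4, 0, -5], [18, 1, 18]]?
The invariant factors of A (the non-unit diagonal entries of the Smith normal form of xI - A over ℚ[x]) are (x - 4)(x - 3)(x + 1), each dividing the next. The characteristic polynomial is their product, (x - 4)(x - 3)(x + 1).

The rational canonical form is the block-diagonal matrix of companion matrices C(f_i):
R = [[0, 0, -12], [1, 0, -5], [0, 1, 6]].

R = [[0, 0, -12], [1, 0, -5], [0, 1, 6]]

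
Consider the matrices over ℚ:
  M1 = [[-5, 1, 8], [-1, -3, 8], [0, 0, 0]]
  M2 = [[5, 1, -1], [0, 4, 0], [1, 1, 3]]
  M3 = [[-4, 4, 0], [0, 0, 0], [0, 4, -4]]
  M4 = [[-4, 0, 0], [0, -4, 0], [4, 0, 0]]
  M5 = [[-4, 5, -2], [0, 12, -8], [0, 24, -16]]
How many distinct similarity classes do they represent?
Characteristic polynomials: χ_{M1} = x(x + 4)^2, χ_{M2} = (x - 4)^3, χ_{M3} = x(x + 4)^2, χ_{M4} = x(x + 4)^2, χ_{M5} = x(x + 4)^2.

{M1, M5}: invariant factors x(x + 4)^2.

{M2}: invariant factors x - 4, (x - 4)^2.

{M3, M4}: invariant factors x + 4, x(x + 4).

Matrices are similar if and only if their invariant-factor lists agree; the partition into similarity classes is {M1, M5}, {M2}, {M3, M4}.

3 classes: {M1, M5}, {M2}, {M3, M4}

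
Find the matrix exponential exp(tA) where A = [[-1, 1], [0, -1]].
e^{tA} = [[e^{-t}, t*e^{-t}], [0, e^{-t}]]

A has Jordan form J = [[-1, 1], [0, -1]] with A = PJP^{-1}, so e^{tA} = P e^{tJ} P^{-1}.

For a Jordan block J_k(λ), e^{tJ_k(λ)} = e^{λt} · (I + tN + t^2 N^2/2! + ... + t^{k-1} N^{k-1}/(k-1)!) where N is the nilpotent superdiagonal part.

Assembling the blocks and conjugating back gives the entries of e^{tA} as shown above.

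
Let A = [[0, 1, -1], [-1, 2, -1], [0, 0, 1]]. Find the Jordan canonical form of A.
The characteristic polynomial is det(xI - A) = (x - 1)^3, so the eigenvalues are 1 (algebraic multiplicity 3).

For λ = 1: rank(A - I) = 1, rank((A - I)^2) = 0. The eigenspace has dimension 3 - 1 = 2, so there are 2 Jordan blocks; the rank sequence gives block sizes [2, 1].

Assembling the blocks gives the Jordan form J above.

J = [[1, 1, 0], [0, 1, 0], [0, 0, 1]]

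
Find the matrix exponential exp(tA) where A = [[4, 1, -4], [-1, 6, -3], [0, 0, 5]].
e^{tA} = [[(1 - t)*e^{5*t}, t*e^{5*t}, t*(t - 8)*e^{5*t}/2], [-t*e^{5*t}, (t + 1)*e^{5*t}, t*(t - 6)*e^{5*t}/2], [0, 0, e^{5*t}]]

A has Jordan form J = [[5, 1, 0], [0, 5, 1], [0, 0, 5]] with A = PJP^{-1}, so e^{tA} = P e^{tJ} P^{-1}.

For a Jordan block J_k(λ), e^{tJ_k(λ)} = e^{λt} · (I + tN + t^2 N^2/2! + ... + t^{k-1} N^{k-1}/(k-1)!) where N is the nilpotent superdiagonal part.

Assembling the blocks and conjugating back gives the entries of e^{tA} as shown above.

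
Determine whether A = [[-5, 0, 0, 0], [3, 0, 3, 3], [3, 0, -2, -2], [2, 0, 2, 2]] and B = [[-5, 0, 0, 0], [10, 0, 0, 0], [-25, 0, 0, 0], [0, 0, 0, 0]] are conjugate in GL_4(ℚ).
No.

Both have characteristic polynomial x^3(x + 5), but the minimal polynomial of A is x^2(x + 5) while the minimal polynomial of B is x(x + 5). The minimal polynomial is a similarity invariant, so A and B are not similar.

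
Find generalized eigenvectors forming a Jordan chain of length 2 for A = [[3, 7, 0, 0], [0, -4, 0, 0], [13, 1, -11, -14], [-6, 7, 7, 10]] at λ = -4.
We seek v_1 ∈ ker((A + 4I)^2) \ ker(A + 4I), then set v_{i+1} = (A + 4I) v_i.

One such chain is v_1 = [[-1, 1, -2, 0]]^T, v_2 = [[0, 0, 2, -1]]^T. Check: (A + 4I) v_2 = [[0, 0, 0, 0]]^T = 0.

v_1 = [[-1, 1, -2, 0]]^T, v_2 = [[0, 0, 2, -1]]^T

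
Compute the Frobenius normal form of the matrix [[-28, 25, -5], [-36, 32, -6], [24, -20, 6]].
R = [[2, 0, 0], [0, 0, -12], [0, 1, 8]]

The invariant factors of A (the non-unit diagonal entries of the Smith normal form of xI - A over ℚ[x]) are x - 2, (x - 6)(x - 2), each dividing the next. The characteristic polynomial is their product, (x - 6)(x - 2)^2.

The rational canonical form is the block-diagonal matrix of companion matrices C(f_i):
R = [[2, 0, 0], [0, 0, -12], [0, 1, 8]].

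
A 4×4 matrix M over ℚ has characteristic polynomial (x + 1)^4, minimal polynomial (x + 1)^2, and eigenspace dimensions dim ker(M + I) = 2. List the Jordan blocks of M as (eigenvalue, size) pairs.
λ = -1: algebraic multiplicity 4 (exponent in χ_M), largest block size 2 (exponent in m_M), 2 blocks (geometric multiplicity). These force block sizes [2, 2].

Jordan blocks: (-1, 2), (-1, 2)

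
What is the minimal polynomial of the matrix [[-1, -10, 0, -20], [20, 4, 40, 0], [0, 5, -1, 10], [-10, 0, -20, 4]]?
The characteristic polynomial factors as (x - 4)^2(x + 1)^2. The minimal polynomial is ∏(x - λ)^{k_λ} where k_λ is the size of the largest Jordan block at λ.

For λ = -1: rank(A + I) = 2, and the largest Jordan block has size 1 (the smallest k with rank((A + I)^k) = rank((A + I)^(k+1))).
For λ = 4: rank(A - 4I) = 2, and the largest Jordan block has size 1 (the smallest k with rank((A - 4I)^k) = rank((A - 4I)^(k+1))).

So m_A(x) = (x - 4)(x + 1).

m_A(x) = (x - 4)(x + 1)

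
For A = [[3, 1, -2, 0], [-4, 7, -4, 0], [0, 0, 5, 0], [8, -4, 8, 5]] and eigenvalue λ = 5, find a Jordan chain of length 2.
v_1 = [[0, 1, 0, -2]]^T, v_2 = [[1, 2, 0, -4]]^T

We seek v_1 ∈ ker((A - 5I)^2) \ ker(A - 5I), then set v_{i+1} = (A - 5I) v_i.

One such chain is v_1 = [[0, 1, 0, -2]]^T, v_2 = [[1, 2, 0, -4]]^T. Check: (A - 5I) v_2 = [[0, 0, 0, 0]]^T = 0.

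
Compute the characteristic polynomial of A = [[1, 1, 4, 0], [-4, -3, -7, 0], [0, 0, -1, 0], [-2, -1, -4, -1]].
χ_A(x) = (x + 1)^4

xI - A = [[x - 1, -1, -4, 0], [4, x + 3, 7, 0], [0, 0, x + 1, 0], [2, 1, 4, x + 1]].

Expanding det(xI - A) along the first row:
det(xI - A) = + (x - 1)·det([[x + 3, 7, 0], [0, x + 1, 0], [1, 4, x + 1]]) - (-1)·det([[4, 7, 0], [0, x + 1, 0], [2, 4, x + 1]]) + (-4)·det([[4, x + 3, 0], [0, 0, 0], [2, 1, x + 1]]) - (0)·det([[4, x + 3, 7], [0, 0, x + 1], [2, 1, 4]]).

Evaluating gives χ_A(x) = x^4 + 4x^3 + 6x^2 + 4x + 1 = (x + 1)^4.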